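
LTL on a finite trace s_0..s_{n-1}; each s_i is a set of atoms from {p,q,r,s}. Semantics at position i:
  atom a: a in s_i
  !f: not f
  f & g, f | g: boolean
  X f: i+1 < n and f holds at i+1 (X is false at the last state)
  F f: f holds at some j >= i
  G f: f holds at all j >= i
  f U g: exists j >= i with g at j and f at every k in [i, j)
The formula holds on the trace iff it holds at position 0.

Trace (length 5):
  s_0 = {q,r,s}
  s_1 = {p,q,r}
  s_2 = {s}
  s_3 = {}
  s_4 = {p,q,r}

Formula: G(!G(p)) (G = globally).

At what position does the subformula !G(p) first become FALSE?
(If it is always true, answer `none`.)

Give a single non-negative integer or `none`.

s_0={q,r,s}: !G(p)=True G(p)=False p=False
s_1={p,q,r}: !G(p)=True G(p)=False p=True
s_2={s}: !G(p)=True G(p)=False p=False
s_3={}: !G(p)=True G(p)=False p=False
s_4={p,q,r}: !G(p)=False G(p)=True p=True
G(!G(p)) holds globally = False
First violation at position 4.

Answer: 4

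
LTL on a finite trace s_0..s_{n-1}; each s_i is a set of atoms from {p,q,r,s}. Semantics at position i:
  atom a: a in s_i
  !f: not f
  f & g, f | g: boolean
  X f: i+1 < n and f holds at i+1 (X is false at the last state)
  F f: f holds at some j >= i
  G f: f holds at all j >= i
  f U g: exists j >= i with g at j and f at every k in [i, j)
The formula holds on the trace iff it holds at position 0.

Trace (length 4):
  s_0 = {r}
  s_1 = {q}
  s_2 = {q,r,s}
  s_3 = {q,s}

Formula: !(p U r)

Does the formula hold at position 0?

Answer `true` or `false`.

s_0={r}: !(p U r)=False (p U r)=True p=False r=True
s_1={q}: !(p U r)=True (p U r)=False p=False r=False
s_2={q,r,s}: !(p U r)=False (p U r)=True p=False r=True
s_3={q,s}: !(p U r)=True (p U r)=False p=False r=False

Answer: false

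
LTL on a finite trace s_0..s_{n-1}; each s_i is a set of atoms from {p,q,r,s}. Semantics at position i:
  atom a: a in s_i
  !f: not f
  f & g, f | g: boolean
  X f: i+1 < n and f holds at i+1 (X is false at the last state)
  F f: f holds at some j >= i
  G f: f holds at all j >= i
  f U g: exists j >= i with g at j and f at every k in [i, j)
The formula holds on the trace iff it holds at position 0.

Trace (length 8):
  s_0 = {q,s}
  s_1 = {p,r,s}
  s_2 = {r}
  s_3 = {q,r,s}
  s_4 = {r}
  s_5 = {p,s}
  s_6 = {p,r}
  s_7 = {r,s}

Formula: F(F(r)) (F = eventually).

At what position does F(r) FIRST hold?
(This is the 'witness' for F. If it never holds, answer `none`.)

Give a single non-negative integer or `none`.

s_0={q,s}: F(r)=True r=False
s_1={p,r,s}: F(r)=True r=True
s_2={r}: F(r)=True r=True
s_3={q,r,s}: F(r)=True r=True
s_4={r}: F(r)=True r=True
s_5={p,s}: F(r)=True r=False
s_6={p,r}: F(r)=True r=True
s_7={r,s}: F(r)=True r=True
F(F(r)) holds; first witness at position 0.

Answer: 0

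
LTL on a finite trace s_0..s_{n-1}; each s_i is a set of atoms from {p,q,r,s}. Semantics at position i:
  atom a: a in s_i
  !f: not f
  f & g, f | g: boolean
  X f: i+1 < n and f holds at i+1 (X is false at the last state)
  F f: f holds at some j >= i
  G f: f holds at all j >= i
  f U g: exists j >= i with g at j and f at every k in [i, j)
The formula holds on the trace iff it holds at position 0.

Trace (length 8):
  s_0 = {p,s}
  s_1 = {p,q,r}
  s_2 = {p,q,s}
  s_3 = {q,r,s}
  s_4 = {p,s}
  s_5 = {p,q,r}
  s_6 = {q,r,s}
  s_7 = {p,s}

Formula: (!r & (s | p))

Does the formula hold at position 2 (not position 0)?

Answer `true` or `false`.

s_0={p,s}: (!r & (s | p))=True !r=True r=False (s | p)=True s=True p=True
s_1={p,q,r}: (!r & (s | p))=False !r=False r=True (s | p)=True s=False p=True
s_2={p,q,s}: (!r & (s | p))=True !r=True r=False (s | p)=True s=True p=True
s_3={q,r,s}: (!r & (s | p))=False !r=False r=True (s | p)=True s=True p=False
s_4={p,s}: (!r & (s | p))=True !r=True r=False (s | p)=True s=True p=True
s_5={p,q,r}: (!r & (s | p))=False !r=False r=True (s | p)=True s=False p=True
s_6={q,r,s}: (!r & (s | p))=False !r=False r=True (s | p)=True s=True p=False
s_7={p,s}: (!r & (s | p))=True !r=True r=False (s | p)=True s=True p=True
Evaluating at position 2: result = True

Answer: true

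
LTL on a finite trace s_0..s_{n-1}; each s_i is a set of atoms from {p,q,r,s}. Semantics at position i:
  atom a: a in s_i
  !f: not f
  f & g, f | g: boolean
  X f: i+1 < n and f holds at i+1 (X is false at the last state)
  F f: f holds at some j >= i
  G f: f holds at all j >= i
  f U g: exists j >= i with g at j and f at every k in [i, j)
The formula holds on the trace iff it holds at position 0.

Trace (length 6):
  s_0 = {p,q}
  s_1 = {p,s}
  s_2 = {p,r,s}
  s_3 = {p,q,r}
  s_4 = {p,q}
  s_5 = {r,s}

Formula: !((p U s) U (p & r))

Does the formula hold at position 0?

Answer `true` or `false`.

Answer: false

Derivation:
s_0={p,q}: !((p U s) U (p & r))=False ((p U s) U (p & r))=True (p U s)=True p=True s=False (p & r)=False r=False
s_1={p,s}: !((p U s) U (p & r))=False ((p U s) U (p & r))=True (p U s)=True p=True s=True (p & r)=False r=False
s_2={p,r,s}: !((p U s) U (p & r))=False ((p U s) U (p & r))=True (p U s)=True p=True s=True (p & r)=True r=True
s_3={p,q,r}: !((p U s) U (p & r))=False ((p U s) U (p & r))=True (p U s)=True p=True s=False (p & r)=True r=True
s_4={p,q}: !((p U s) U (p & r))=True ((p U s) U (p & r))=False (p U s)=True p=True s=False (p & r)=False r=False
s_5={r,s}: !((p U s) U (p & r))=True ((p U s) U (p & r))=False (p U s)=True p=False s=True (p & r)=False r=True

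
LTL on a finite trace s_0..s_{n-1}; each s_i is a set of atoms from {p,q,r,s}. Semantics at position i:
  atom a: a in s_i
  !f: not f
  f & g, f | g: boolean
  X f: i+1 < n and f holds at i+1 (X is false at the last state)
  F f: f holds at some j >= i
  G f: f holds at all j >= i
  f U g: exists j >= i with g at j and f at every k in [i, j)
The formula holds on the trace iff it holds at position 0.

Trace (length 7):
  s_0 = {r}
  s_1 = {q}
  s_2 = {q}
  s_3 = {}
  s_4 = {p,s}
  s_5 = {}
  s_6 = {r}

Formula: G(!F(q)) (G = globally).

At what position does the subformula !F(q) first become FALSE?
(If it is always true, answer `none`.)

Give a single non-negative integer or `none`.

s_0={r}: !F(q)=False F(q)=True q=False
s_1={q}: !F(q)=False F(q)=True q=True
s_2={q}: !F(q)=False F(q)=True q=True
s_3={}: !F(q)=True F(q)=False q=False
s_4={p,s}: !F(q)=True F(q)=False q=False
s_5={}: !F(q)=True F(q)=False q=False
s_6={r}: !F(q)=True F(q)=False q=False
G(!F(q)) holds globally = False
First violation at position 0.

Answer: 0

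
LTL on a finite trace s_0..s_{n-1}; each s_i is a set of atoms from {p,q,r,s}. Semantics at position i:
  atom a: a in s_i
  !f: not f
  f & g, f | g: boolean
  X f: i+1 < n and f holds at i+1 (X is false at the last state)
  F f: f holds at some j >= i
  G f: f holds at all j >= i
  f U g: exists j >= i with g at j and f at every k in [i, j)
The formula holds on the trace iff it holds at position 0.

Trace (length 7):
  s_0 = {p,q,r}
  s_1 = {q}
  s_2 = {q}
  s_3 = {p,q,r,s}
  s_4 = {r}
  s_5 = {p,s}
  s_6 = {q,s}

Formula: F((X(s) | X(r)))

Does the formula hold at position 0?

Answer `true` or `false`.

Answer: true

Derivation:
s_0={p,q,r}: F((X(s) | X(r)))=True (X(s) | X(r))=False X(s)=False s=False X(r)=False r=True
s_1={q}: F((X(s) | X(r)))=True (X(s) | X(r))=False X(s)=False s=False X(r)=False r=False
s_2={q}: F((X(s) | X(r)))=True (X(s) | X(r))=True X(s)=True s=False X(r)=True r=False
s_3={p,q,r,s}: F((X(s) | X(r)))=True (X(s) | X(r))=True X(s)=False s=True X(r)=True r=True
s_4={r}: F((X(s) | X(r)))=True (X(s) | X(r))=True X(s)=True s=False X(r)=False r=True
s_5={p,s}: F((X(s) | X(r)))=True (X(s) | X(r))=True X(s)=True s=True X(r)=False r=False
s_6={q,s}: F((X(s) | X(r)))=False (X(s) | X(r))=False X(s)=False s=True X(r)=False r=False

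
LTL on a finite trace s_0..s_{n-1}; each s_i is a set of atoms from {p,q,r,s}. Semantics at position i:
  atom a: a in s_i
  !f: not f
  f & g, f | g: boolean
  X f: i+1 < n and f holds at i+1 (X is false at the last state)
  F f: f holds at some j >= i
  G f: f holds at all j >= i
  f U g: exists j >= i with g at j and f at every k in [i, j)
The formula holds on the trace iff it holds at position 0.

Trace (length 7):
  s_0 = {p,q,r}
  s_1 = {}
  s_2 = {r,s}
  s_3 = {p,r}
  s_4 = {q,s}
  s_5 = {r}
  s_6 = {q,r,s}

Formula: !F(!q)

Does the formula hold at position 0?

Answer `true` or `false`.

Answer: false

Derivation:
s_0={p,q,r}: !F(!q)=False F(!q)=True !q=False q=True
s_1={}: !F(!q)=False F(!q)=True !q=True q=False
s_2={r,s}: !F(!q)=False F(!q)=True !q=True q=False
s_3={p,r}: !F(!q)=False F(!q)=True !q=True q=False
s_4={q,s}: !F(!q)=False F(!q)=True !q=False q=True
s_5={r}: !F(!q)=False F(!q)=True !q=True q=False
s_6={q,r,s}: !F(!q)=True F(!q)=False !q=False q=True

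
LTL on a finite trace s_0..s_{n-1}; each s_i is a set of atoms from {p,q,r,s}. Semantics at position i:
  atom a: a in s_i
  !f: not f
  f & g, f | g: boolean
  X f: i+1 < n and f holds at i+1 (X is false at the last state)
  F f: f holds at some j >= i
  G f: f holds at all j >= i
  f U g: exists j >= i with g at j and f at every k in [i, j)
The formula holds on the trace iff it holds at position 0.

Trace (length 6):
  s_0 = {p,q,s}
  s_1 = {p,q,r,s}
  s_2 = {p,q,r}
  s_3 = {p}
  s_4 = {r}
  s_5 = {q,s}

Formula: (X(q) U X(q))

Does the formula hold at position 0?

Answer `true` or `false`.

Answer: true

Derivation:
s_0={p,q,s}: (X(q) U X(q))=True X(q)=True q=True
s_1={p,q,r,s}: (X(q) U X(q))=True X(q)=True q=True
s_2={p,q,r}: (X(q) U X(q))=False X(q)=False q=True
s_3={p}: (X(q) U X(q))=False X(q)=False q=False
s_4={r}: (X(q) U X(q))=True X(q)=True q=False
s_5={q,s}: (X(q) U X(q))=False X(q)=False q=True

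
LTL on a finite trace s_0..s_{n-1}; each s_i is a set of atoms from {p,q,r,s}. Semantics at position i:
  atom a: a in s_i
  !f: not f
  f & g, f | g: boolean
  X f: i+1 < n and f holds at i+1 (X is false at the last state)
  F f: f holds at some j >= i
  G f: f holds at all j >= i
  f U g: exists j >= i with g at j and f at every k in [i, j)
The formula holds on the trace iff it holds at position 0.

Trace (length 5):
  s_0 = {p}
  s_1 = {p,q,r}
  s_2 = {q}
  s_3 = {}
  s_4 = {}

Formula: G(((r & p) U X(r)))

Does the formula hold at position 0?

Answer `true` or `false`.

s_0={p}: G(((r & p) U X(r)))=False ((r & p) U X(r))=True (r & p)=False r=False p=True X(r)=True
s_1={p,q,r}: G(((r & p) U X(r)))=False ((r & p) U X(r))=False (r & p)=True r=True p=True X(r)=False
s_2={q}: G(((r & p) U X(r)))=False ((r & p) U X(r))=False (r & p)=False r=False p=False X(r)=False
s_3={}: G(((r & p) U X(r)))=False ((r & p) U X(r))=False (r & p)=False r=False p=False X(r)=False
s_4={}: G(((r & p) U X(r)))=False ((r & p) U X(r))=False (r & p)=False r=False p=False X(r)=False

Answer: false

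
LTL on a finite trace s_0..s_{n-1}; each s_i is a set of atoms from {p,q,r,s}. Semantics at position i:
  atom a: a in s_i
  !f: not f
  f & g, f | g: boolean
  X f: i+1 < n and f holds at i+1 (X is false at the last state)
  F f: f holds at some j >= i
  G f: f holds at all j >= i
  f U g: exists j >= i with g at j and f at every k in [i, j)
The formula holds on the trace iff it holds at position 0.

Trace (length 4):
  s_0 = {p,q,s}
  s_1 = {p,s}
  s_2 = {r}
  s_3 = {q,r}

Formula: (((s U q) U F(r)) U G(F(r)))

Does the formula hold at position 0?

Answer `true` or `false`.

s_0={p,q,s}: (((s U q) U F(r)) U G(F(r)))=True ((s U q) U F(r))=True (s U q)=True s=True q=True F(r)=True r=False G(F(r))=True
s_1={p,s}: (((s U q) U F(r)) U G(F(r)))=True ((s U q) U F(r))=True (s U q)=False s=True q=False F(r)=True r=False G(F(r))=True
s_2={r}: (((s U q) U F(r)) U G(F(r)))=True ((s U q) U F(r))=True (s U q)=False s=False q=False F(r)=True r=True G(F(r))=True
s_3={q,r}: (((s U q) U F(r)) U G(F(r)))=True ((s U q) U F(r))=True (s U q)=True s=False q=True F(r)=True r=True G(F(r))=True

Answer: true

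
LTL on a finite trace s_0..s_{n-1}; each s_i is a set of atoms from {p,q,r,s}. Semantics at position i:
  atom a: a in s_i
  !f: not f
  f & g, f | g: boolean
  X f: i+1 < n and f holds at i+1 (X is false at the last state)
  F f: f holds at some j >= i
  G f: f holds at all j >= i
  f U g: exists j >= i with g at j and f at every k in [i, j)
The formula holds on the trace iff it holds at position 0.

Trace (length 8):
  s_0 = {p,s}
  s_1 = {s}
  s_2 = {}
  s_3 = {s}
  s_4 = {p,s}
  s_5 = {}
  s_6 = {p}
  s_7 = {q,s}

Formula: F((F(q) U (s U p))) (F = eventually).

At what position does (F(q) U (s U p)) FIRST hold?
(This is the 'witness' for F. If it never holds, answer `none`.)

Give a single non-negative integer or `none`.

Answer: 0

Derivation:
s_0={p,s}: (F(q) U (s U p))=True F(q)=True q=False (s U p)=True s=True p=True
s_1={s}: (F(q) U (s U p))=True F(q)=True q=False (s U p)=False s=True p=False
s_2={}: (F(q) U (s U p))=True F(q)=True q=False (s U p)=False s=False p=False
s_3={s}: (F(q) U (s U p))=True F(q)=True q=False (s U p)=True s=True p=False
s_4={p,s}: (F(q) U (s U p))=True F(q)=True q=False (s U p)=True s=True p=True
s_5={}: (F(q) U (s U p))=True F(q)=True q=False (s U p)=False s=False p=False
s_6={p}: (F(q) U (s U p))=True F(q)=True q=False (s U p)=True s=False p=True
s_7={q,s}: (F(q) U (s U p))=False F(q)=True q=True (s U p)=False s=True p=False
F((F(q) U (s U p))) holds; first witness at position 0.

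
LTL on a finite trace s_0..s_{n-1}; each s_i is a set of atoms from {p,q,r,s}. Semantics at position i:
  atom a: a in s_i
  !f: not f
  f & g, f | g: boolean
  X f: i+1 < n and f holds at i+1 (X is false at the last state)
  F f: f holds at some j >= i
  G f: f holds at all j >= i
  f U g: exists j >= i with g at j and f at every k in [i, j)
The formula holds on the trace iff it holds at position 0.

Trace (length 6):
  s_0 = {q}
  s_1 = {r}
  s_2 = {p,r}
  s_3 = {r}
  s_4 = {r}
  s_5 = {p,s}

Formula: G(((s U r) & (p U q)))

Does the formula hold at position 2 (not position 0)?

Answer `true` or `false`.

Answer: false

Derivation:
s_0={q}: G(((s U r) & (p U q)))=False ((s U r) & (p U q))=False (s U r)=False s=False r=False (p U q)=True p=False q=True
s_1={r}: G(((s U r) & (p U q)))=False ((s U r) & (p U q))=False (s U r)=True s=False r=True (p U q)=False p=False q=False
s_2={p,r}: G(((s U r) & (p U q)))=False ((s U r) & (p U q))=False (s U r)=True s=False r=True (p U q)=False p=True q=False
s_3={r}: G(((s U r) & (p U q)))=False ((s U r) & (p U q))=False (s U r)=True s=False r=True (p U q)=False p=False q=False
s_4={r}: G(((s U r) & (p U q)))=False ((s U r) & (p U q))=False (s U r)=True s=False r=True (p U q)=False p=False q=False
s_5={p,s}: G(((s U r) & (p U q)))=False ((s U r) & (p U q))=False (s U r)=False s=True r=False (p U q)=False p=True q=False
Evaluating at position 2: result = False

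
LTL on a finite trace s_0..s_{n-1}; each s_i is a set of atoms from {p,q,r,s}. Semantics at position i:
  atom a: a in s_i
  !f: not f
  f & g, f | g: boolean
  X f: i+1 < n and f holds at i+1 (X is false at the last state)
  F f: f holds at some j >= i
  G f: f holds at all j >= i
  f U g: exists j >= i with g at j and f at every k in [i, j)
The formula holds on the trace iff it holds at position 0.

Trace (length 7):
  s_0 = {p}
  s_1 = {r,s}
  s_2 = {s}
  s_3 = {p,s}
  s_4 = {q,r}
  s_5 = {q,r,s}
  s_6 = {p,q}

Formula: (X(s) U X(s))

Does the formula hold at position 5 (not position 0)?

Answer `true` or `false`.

Answer: false

Derivation:
s_0={p}: (X(s) U X(s))=True X(s)=True s=False
s_1={r,s}: (X(s) U X(s))=True X(s)=True s=True
s_2={s}: (X(s) U X(s))=True X(s)=True s=True
s_3={p,s}: (X(s) U X(s))=False X(s)=False s=True
s_4={q,r}: (X(s) U X(s))=True X(s)=True s=False
s_5={q,r,s}: (X(s) U X(s))=False X(s)=False s=True
s_6={p,q}: (X(s) U X(s))=False X(s)=False s=False
Evaluating at position 5: result = False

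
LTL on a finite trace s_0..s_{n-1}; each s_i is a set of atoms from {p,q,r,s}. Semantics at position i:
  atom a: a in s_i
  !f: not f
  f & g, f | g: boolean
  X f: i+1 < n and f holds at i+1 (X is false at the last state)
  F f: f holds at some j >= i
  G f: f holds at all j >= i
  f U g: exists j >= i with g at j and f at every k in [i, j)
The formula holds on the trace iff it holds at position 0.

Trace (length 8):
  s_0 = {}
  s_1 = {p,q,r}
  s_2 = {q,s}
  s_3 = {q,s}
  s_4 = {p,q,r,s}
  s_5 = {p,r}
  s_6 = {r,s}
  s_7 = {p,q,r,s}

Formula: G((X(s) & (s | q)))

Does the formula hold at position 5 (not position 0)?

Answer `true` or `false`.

s_0={}: G((X(s) & (s | q)))=False (X(s) & (s | q))=False X(s)=False s=False (s | q)=False q=False
s_1={p,q,r}: G((X(s) & (s | q)))=False (X(s) & (s | q))=True X(s)=True s=False (s | q)=True q=True
s_2={q,s}: G((X(s) & (s | q)))=False (X(s) & (s | q))=True X(s)=True s=True (s | q)=True q=True
s_3={q,s}: G((X(s) & (s | q)))=False (X(s) & (s | q))=True X(s)=True s=True (s | q)=True q=True
s_4={p,q,r,s}: G((X(s) & (s | q)))=False (X(s) & (s | q))=False X(s)=False s=True (s | q)=True q=True
s_5={p,r}: G((X(s) & (s | q)))=False (X(s) & (s | q))=False X(s)=True s=False (s | q)=False q=False
s_6={r,s}: G((X(s) & (s | q)))=False (X(s) & (s | q))=True X(s)=True s=True (s | q)=True q=False
s_7={p,q,r,s}: G((X(s) & (s | q)))=False (X(s) & (s | q))=False X(s)=False s=True (s | q)=True q=True
Evaluating at position 5: result = False

Answer: false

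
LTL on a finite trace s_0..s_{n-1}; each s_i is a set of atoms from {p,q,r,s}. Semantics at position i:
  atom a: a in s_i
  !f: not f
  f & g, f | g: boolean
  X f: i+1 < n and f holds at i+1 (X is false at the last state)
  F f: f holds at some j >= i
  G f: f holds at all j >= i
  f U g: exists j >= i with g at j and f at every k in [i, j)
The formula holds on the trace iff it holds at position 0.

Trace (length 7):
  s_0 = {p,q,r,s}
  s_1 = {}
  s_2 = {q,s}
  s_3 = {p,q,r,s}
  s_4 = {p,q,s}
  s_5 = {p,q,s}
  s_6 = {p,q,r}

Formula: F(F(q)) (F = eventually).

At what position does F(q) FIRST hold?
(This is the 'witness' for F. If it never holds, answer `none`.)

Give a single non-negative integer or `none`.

s_0={p,q,r,s}: F(q)=True q=True
s_1={}: F(q)=True q=False
s_2={q,s}: F(q)=True q=True
s_3={p,q,r,s}: F(q)=True q=True
s_4={p,q,s}: F(q)=True q=True
s_5={p,q,s}: F(q)=True q=True
s_6={p,q,r}: F(q)=True q=True
F(F(q)) holds; first witness at position 0.

Answer: 0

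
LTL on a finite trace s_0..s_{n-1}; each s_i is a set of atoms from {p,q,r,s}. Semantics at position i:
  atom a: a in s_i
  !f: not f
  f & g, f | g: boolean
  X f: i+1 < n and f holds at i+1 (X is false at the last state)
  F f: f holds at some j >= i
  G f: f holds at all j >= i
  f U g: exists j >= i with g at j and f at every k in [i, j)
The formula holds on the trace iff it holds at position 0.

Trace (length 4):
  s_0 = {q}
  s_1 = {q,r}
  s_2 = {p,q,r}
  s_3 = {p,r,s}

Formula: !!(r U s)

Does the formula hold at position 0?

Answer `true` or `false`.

Answer: false

Derivation:
s_0={q}: !!(r U s)=False !(r U s)=True (r U s)=False r=False s=False
s_1={q,r}: !!(r U s)=True !(r U s)=False (r U s)=True r=True s=False
s_2={p,q,r}: !!(r U s)=True !(r U s)=False (r U s)=True r=True s=False
s_3={p,r,s}: !!(r U s)=True !(r U s)=False (r U s)=True r=True s=True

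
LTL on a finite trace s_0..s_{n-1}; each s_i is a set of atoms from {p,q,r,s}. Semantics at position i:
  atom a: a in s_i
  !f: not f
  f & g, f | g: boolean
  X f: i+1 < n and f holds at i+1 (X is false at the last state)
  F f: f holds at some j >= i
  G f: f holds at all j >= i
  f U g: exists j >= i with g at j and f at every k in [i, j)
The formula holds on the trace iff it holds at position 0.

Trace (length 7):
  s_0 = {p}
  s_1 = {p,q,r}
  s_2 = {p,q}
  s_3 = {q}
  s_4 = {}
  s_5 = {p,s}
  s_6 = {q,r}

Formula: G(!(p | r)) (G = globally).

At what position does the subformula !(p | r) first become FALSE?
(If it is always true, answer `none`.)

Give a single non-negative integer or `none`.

Answer: 0

Derivation:
s_0={p}: !(p | r)=False (p | r)=True p=True r=False
s_1={p,q,r}: !(p | r)=False (p | r)=True p=True r=True
s_2={p,q}: !(p | r)=False (p | r)=True p=True r=False
s_3={q}: !(p | r)=True (p | r)=False p=False r=False
s_4={}: !(p | r)=True (p | r)=False p=False r=False
s_5={p,s}: !(p | r)=False (p | r)=True p=True r=False
s_6={q,r}: !(p | r)=False (p | r)=True p=False r=True
G(!(p | r)) holds globally = False
First violation at position 0.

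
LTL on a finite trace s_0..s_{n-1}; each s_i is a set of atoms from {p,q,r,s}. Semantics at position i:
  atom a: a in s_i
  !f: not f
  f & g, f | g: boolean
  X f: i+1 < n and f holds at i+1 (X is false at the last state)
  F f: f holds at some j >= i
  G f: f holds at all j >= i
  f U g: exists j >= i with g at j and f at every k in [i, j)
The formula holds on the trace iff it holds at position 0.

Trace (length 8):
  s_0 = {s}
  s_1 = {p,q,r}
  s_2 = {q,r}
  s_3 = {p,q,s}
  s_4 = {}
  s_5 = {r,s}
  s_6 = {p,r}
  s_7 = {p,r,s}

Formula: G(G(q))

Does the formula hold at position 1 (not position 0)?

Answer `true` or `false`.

s_0={s}: G(G(q))=False G(q)=False q=False
s_1={p,q,r}: G(G(q))=False G(q)=False q=True
s_2={q,r}: G(G(q))=False G(q)=False q=True
s_3={p,q,s}: G(G(q))=False G(q)=False q=True
s_4={}: G(G(q))=False G(q)=False q=False
s_5={r,s}: G(G(q))=False G(q)=False q=False
s_6={p,r}: G(G(q))=False G(q)=False q=False
s_7={p,r,s}: G(G(q))=False G(q)=False q=False
Evaluating at position 1: result = False

Answer: false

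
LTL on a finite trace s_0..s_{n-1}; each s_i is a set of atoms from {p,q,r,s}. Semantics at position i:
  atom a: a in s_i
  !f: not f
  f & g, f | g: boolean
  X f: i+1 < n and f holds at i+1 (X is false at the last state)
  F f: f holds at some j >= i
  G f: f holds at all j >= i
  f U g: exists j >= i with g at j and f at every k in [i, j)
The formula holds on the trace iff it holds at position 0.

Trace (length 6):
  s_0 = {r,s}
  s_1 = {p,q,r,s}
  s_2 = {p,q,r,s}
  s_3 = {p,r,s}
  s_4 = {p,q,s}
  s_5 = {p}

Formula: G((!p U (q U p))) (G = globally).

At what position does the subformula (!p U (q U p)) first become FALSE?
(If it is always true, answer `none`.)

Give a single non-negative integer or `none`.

s_0={r,s}: (!p U (q U p))=True !p=True p=False (q U p)=False q=False
s_1={p,q,r,s}: (!p U (q U p))=True !p=False p=True (q U p)=True q=True
s_2={p,q,r,s}: (!p U (q U p))=True !p=False p=True (q U p)=True q=True
s_3={p,r,s}: (!p U (q U p))=True !p=False p=True (q U p)=True q=False
s_4={p,q,s}: (!p U (q U p))=True !p=False p=True (q U p)=True q=True
s_5={p}: (!p U (q U p))=True !p=False p=True (q U p)=True q=False
G((!p U (q U p))) holds globally = True
No violation — formula holds at every position.

Answer: none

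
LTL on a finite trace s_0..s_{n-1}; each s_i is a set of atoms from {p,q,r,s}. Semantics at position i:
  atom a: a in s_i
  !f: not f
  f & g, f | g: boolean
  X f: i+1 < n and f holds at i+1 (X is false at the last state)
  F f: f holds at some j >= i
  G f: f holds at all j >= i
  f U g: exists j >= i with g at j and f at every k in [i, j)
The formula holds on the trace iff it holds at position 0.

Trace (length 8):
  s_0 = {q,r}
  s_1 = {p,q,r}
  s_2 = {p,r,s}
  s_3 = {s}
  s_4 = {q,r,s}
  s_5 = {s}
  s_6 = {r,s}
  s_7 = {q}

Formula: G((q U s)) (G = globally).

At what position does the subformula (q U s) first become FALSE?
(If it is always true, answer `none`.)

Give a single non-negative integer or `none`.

s_0={q,r}: (q U s)=True q=True s=False
s_1={p,q,r}: (q U s)=True q=True s=False
s_2={p,r,s}: (q U s)=True q=False s=True
s_3={s}: (q U s)=True q=False s=True
s_4={q,r,s}: (q U s)=True q=True s=True
s_5={s}: (q U s)=True q=False s=True
s_6={r,s}: (q U s)=True q=False s=True
s_7={q}: (q U s)=False q=True s=False
G((q U s)) holds globally = False
First violation at position 7.

Answer: 7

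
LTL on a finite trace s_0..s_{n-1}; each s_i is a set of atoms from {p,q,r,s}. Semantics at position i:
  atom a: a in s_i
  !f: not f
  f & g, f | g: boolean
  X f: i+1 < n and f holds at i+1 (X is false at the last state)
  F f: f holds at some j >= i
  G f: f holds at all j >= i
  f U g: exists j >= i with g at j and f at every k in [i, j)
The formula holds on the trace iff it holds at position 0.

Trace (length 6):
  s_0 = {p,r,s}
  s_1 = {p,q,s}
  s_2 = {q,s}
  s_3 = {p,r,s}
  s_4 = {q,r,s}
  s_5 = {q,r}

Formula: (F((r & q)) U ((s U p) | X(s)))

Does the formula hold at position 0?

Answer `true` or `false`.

Answer: true

Derivation:
s_0={p,r,s}: (F((r & q)) U ((s U p) | X(s)))=True F((r & q))=True (r & q)=False r=True q=False ((s U p) | X(s))=True (s U p)=True s=True p=True X(s)=True
s_1={p,q,s}: (F((r & q)) U ((s U p) | X(s)))=True F((r & q))=True (r & q)=False r=False q=True ((s U p) | X(s))=True (s U p)=True s=True p=True X(s)=True
s_2={q,s}: (F((r & q)) U ((s U p) | X(s)))=True F((r & q))=True (r & q)=False r=False q=True ((s U p) | X(s))=True (s U p)=True s=True p=False X(s)=True
s_3={p,r,s}: (F((r & q)) U ((s U p) | X(s)))=True F((r & q))=True (r & q)=False r=True q=False ((s U p) | X(s))=True (s U p)=True s=True p=True X(s)=True
s_4={q,r,s}: (F((r & q)) U ((s U p) | X(s)))=False F((r & q))=True (r & q)=True r=True q=True ((s U p) | X(s))=False (s U p)=False s=True p=False X(s)=False
s_5={q,r}: (F((r & q)) U ((s U p) | X(s)))=False F((r & q))=True (r & q)=True r=True q=True ((s U p) | X(s))=False (s U p)=False s=False p=False X(s)=False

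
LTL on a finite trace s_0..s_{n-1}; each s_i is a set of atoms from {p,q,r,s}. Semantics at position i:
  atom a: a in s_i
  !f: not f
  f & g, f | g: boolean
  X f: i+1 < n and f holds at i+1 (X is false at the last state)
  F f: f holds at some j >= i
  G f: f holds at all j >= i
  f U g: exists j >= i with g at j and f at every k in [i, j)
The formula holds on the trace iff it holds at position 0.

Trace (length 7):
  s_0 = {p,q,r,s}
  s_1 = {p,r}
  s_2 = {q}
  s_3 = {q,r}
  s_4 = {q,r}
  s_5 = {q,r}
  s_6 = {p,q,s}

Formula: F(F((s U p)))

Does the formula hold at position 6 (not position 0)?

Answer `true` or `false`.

Answer: true

Derivation:
s_0={p,q,r,s}: F(F((s U p)))=True F((s U p))=True (s U p)=True s=True p=True
s_1={p,r}: F(F((s U p)))=True F((s U p))=True (s U p)=True s=False p=True
s_2={q}: F(F((s U p)))=True F((s U p))=True (s U p)=False s=False p=False
s_3={q,r}: F(F((s U p)))=True F((s U p))=True (s U p)=False s=False p=False
s_4={q,r}: F(F((s U p)))=True F((s U p))=True (s U p)=False s=False p=False
s_5={q,r}: F(F((s U p)))=True F((s U p))=True (s U p)=False s=False p=False
s_6={p,q,s}: F(F((s U p)))=True F((s U p))=True (s U p)=True s=True p=True
Evaluating at position 6: result = True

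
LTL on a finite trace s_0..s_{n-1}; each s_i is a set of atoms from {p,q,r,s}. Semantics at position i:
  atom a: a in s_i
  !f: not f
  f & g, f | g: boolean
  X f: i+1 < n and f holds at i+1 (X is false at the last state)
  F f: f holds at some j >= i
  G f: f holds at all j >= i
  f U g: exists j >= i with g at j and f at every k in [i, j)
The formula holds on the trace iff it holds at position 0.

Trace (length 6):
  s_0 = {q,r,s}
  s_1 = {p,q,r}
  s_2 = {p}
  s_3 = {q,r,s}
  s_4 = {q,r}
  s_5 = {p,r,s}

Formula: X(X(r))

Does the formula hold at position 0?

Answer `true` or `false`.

Answer: false

Derivation:
s_0={q,r,s}: X(X(r))=False X(r)=True r=True
s_1={p,q,r}: X(X(r))=True X(r)=False r=True
s_2={p}: X(X(r))=True X(r)=True r=False
s_3={q,r,s}: X(X(r))=True X(r)=True r=True
s_4={q,r}: X(X(r))=False X(r)=True r=True
s_5={p,r,s}: X(X(r))=False X(r)=False r=True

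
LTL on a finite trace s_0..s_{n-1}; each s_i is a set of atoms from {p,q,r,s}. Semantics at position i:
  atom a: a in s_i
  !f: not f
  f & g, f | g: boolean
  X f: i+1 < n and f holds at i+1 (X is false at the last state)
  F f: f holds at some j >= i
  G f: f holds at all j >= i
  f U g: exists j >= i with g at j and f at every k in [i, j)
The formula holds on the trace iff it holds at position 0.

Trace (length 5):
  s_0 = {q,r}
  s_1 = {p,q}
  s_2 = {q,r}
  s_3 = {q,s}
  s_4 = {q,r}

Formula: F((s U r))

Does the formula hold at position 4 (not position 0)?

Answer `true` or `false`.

Answer: true

Derivation:
s_0={q,r}: F((s U r))=True (s U r)=True s=False r=True
s_1={p,q}: F((s U r))=True (s U r)=False s=False r=False
s_2={q,r}: F((s U r))=True (s U r)=True s=False r=True
s_3={q,s}: F((s U r))=True (s U r)=True s=True r=False
s_4={q,r}: F((s U r))=True (s U r)=True s=False r=True
Evaluating at position 4: result = True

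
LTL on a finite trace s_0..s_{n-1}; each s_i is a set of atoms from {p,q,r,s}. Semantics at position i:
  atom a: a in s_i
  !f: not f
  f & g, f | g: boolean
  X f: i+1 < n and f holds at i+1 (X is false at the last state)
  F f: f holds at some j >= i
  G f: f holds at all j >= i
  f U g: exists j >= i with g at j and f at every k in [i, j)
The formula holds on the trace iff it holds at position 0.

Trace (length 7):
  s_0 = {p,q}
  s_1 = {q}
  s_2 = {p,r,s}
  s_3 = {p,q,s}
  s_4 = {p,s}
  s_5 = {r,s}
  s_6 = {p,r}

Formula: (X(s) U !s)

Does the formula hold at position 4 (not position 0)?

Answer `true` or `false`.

Answer: false

Derivation:
s_0={p,q}: (X(s) U !s)=True X(s)=False s=False !s=True
s_1={q}: (X(s) U !s)=True X(s)=True s=False !s=True
s_2={p,r,s}: (X(s) U !s)=False X(s)=True s=True !s=False
s_3={p,q,s}: (X(s) U !s)=False X(s)=True s=True !s=False
s_4={p,s}: (X(s) U !s)=False X(s)=True s=True !s=False
s_5={r,s}: (X(s) U !s)=False X(s)=False s=True !s=False
s_6={p,r}: (X(s) U !s)=True X(s)=False s=False !s=True
Evaluating at position 4: result = False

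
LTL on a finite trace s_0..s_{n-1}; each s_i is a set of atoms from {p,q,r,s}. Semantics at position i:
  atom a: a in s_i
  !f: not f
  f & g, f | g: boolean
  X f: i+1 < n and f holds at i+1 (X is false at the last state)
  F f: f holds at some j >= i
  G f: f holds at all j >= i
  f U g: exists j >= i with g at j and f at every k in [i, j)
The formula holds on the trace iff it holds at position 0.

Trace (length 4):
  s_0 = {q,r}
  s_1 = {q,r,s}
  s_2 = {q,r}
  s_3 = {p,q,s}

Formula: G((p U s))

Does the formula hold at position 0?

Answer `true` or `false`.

Answer: false

Derivation:
s_0={q,r}: G((p U s))=False (p U s)=False p=False s=False
s_1={q,r,s}: G((p U s))=False (p U s)=True p=False s=True
s_2={q,r}: G((p U s))=False (p U s)=False p=False s=False
s_3={p,q,s}: G((p U s))=True (p U s)=True p=True s=True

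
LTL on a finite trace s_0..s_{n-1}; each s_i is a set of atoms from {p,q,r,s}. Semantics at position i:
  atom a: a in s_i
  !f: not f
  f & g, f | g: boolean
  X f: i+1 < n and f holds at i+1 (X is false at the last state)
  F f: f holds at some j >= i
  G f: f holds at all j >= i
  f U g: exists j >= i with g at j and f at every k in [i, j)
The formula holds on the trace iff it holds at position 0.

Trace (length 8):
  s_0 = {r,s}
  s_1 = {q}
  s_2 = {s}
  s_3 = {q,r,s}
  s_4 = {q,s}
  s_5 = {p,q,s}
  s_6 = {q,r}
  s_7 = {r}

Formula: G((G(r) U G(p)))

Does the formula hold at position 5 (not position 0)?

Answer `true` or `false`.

s_0={r,s}: G((G(r) U G(p)))=False (G(r) U G(p))=False G(r)=False r=True G(p)=False p=False
s_1={q}: G((G(r) U G(p)))=False (G(r) U G(p))=False G(r)=False r=False G(p)=False p=False
s_2={s}: G((G(r) U G(p)))=False (G(r) U G(p))=False G(r)=False r=False G(p)=False p=False
s_3={q,r,s}: G((G(r) U G(p)))=False (G(r) U G(p))=False G(r)=False r=True G(p)=False p=False
s_4={q,s}: G((G(r) U G(p)))=False (G(r) U G(p))=False G(r)=False r=False G(p)=False p=False
s_5={p,q,s}: G((G(r) U G(p)))=False (G(r) U G(p))=False G(r)=False r=False G(p)=False p=True
s_6={q,r}: G((G(r) U G(p)))=False (G(r) U G(p))=False G(r)=True r=True G(p)=False p=False
s_7={r}: G((G(r) U G(p)))=False (G(r) U G(p))=False G(r)=True r=True G(p)=False p=False
Evaluating at position 5: result = False

Answer: false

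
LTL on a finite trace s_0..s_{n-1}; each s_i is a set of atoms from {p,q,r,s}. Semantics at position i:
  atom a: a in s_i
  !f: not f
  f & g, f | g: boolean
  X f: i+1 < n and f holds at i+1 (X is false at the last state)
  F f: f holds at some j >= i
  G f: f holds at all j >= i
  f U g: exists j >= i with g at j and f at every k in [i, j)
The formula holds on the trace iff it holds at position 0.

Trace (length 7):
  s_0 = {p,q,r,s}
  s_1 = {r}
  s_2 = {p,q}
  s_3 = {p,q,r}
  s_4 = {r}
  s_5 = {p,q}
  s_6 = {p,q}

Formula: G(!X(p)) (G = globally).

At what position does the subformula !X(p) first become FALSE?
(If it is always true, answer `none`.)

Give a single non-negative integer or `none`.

Answer: 1

Derivation:
s_0={p,q,r,s}: !X(p)=True X(p)=False p=True
s_1={r}: !X(p)=False X(p)=True p=False
s_2={p,q}: !X(p)=False X(p)=True p=True
s_3={p,q,r}: !X(p)=True X(p)=False p=True
s_4={r}: !X(p)=False X(p)=True p=False
s_5={p,q}: !X(p)=False X(p)=True p=True
s_6={p,q}: !X(p)=True X(p)=False p=True
G(!X(p)) holds globally = False
First violation at position 1.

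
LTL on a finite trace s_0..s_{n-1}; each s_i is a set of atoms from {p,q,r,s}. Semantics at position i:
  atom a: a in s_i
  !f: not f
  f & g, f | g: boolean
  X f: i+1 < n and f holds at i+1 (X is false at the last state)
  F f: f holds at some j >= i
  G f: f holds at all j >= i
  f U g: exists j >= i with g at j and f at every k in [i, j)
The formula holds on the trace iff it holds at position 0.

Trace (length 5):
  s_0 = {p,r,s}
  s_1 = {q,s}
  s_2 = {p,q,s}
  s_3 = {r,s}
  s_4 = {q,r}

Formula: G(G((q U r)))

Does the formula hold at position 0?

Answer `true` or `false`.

s_0={p,r,s}: G(G((q U r)))=True G((q U r))=True (q U r)=True q=False r=True
s_1={q,s}: G(G((q U r)))=True G((q U r))=True (q U r)=True q=True r=False
s_2={p,q,s}: G(G((q U r)))=True G((q U r))=True (q U r)=True q=True r=False
s_3={r,s}: G(G((q U r)))=True G((q U r))=True (q U r)=True q=False r=True
s_4={q,r}: G(G((q U r)))=True G((q U r))=True (q U r)=True q=True r=True

Answer: true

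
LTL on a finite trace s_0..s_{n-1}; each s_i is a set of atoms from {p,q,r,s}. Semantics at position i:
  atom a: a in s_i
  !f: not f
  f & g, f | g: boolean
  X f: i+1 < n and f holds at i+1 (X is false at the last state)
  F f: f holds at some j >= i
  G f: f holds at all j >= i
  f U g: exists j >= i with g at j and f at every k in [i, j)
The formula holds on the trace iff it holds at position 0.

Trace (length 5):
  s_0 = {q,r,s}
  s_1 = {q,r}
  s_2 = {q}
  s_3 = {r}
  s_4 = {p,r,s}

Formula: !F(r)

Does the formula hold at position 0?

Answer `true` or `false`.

s_0={q,r,s}: !F(r)=False F(r)=True r=True
s_1={q,r}: !F(r)=False F(r)=True r=True
s_2={q}: !F(r)=False F(r)=True r=False
s_3={r}: !F(r)=False F(r)=True r=True
s_4={p,r,s}: !F(r)=False F(r)=True r=True

Answer: false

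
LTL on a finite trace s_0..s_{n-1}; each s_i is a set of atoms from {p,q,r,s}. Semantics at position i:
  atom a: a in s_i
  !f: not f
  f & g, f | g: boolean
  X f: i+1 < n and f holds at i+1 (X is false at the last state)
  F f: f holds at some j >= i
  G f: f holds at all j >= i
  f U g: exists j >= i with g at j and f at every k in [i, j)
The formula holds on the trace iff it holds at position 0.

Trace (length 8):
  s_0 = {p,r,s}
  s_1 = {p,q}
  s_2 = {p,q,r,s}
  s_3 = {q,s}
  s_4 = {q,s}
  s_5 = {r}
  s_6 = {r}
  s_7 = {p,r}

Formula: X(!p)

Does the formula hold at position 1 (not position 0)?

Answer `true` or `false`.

Answer: false

Derivation:
s_0={p,r,s}: X(!p)=False !p=False p=True
s_1={p,q}: X(!p)=False !p=False p=True
s_2={p,q,r,s}: X(!p)=True !p=False p=True
s_3={q,s}: X(!p)=True !p=True p=False
s_4={q,s}: X(!p)=True !p=True p=False
s_5={r}: X(!p)=True !p=True p=False
s_6={r}: X(!p)=False !p=True p=False
s_7={p,r}: X(!p)=False !p=False p=True
Evaluating at position 1: result = False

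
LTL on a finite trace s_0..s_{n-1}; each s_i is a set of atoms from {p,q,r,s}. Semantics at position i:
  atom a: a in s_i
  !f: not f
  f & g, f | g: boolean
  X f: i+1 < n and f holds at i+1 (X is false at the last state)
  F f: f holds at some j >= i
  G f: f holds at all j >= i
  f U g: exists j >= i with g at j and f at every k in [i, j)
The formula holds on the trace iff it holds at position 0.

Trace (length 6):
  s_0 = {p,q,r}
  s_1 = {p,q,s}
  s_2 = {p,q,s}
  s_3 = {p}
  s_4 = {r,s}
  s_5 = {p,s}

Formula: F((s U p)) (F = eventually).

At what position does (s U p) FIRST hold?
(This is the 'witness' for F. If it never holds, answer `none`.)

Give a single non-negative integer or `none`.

s_0={p,q,r}: (s U p)=True s=False p=True
s_1={p,q,s}: (s U p)=True s=True p=True
s_2={p,q,s}: (s U p)=True s=True p=True
s_3={p}: (s U p)=True s=False p=True
s_4={r,s}: (s U p)=True s=True p=False
s_5={p,s}: (s U p)=True s=True p=True
F((s U p)) holds; first witness at position 0.

Answer: 0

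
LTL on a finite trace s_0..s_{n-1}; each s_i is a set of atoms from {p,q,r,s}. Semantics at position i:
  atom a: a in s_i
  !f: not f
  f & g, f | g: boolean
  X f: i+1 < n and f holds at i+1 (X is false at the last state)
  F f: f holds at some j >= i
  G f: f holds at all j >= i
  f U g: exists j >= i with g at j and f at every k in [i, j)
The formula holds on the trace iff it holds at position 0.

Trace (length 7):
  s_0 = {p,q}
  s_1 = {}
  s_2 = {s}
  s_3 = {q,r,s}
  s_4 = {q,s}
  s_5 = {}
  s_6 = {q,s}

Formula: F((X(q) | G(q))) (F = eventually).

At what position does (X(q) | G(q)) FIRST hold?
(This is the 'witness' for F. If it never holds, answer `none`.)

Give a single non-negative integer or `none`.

s_0={p,q}: (X(q) | G(q))=False X(q)=False q=True G(q)=False
s_1={}: (X(q) | G(q))=False X(q)=False q=False G(q)=False
s_2={s}: (X(q) | G(q))=True X(q)=True q=False G(q)=False
s_3={q,r,s}: (X(q) | G(q))=True X(q)=True q=True G(q)=False
s_4={q,s}: (X(q) | G(q))=False X(q)=False q=True G(q)=False
s_5={}: (X(q) | G(q))=True X(q)=True q=False G(q)=False
s_6={q,s}: (X(q) | G(q))=True X(q)=False q=True G(q)=True
F((X(q) | G(q))) holds; first witness at position 2.

Answer: 2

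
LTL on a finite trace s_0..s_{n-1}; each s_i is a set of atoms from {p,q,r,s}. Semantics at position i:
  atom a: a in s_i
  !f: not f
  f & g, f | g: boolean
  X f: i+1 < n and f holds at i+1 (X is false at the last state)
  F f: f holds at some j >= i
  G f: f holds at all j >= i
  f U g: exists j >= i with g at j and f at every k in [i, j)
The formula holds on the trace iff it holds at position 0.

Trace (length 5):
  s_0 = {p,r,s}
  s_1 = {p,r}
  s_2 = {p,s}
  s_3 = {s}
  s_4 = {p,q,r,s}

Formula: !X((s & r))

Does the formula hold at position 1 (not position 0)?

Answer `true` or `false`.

s_0={p,r,s}: !X((s & r))=True X((s & r))=False (s & r)=True s=True r=True
s_1={p,r}: !X((s & r))=True X((s & r))=False (s & r)=False s=False r=True
s_2={p,s}: !X((s & r))=True X((s & r))=False (s & r)=False s=True r=False
s_3={s}: !X((s & r))=False X((s & r))=True (s & r)=False s=True r=False
s_4={p,q,r,s}: !X((s & r))=True X((s & r))=False (s & r)=True s=True r=True
Evaluating at position 1: result = True

Answer: true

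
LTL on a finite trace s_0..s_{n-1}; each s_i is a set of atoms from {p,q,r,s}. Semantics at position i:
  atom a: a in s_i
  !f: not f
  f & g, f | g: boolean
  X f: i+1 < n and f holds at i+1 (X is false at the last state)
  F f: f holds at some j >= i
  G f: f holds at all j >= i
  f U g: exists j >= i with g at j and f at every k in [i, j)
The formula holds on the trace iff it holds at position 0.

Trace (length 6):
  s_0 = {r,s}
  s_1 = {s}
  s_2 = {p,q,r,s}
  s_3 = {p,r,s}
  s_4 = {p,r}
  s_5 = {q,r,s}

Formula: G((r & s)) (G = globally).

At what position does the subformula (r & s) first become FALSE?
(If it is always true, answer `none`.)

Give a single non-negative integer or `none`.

s_0={r,s}: (r & s)=True r=True s=True
s_1={s}: (r & s)=False r=False s=True
s_2={p,q,r,s}: (r & s)=True r=True s=True
s_3={p,r,s}: (r & s)=True r=True s=True
s_4={p,r}: (r & s)=False r=True s=False
s_5={q,r,s}: (r & s)=True r=True s=True
G((r & s)) holds globally = False
First violation at position 1.

Answer: 1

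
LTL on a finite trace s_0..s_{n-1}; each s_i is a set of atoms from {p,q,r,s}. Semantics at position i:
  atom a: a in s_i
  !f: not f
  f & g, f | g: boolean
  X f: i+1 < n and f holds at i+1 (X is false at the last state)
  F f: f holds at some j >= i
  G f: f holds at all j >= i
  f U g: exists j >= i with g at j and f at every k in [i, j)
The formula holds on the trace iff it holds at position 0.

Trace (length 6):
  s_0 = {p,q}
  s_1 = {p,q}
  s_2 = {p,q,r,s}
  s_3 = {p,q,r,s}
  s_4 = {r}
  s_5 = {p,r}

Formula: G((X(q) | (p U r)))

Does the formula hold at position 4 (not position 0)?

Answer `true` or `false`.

Answer: true

Derivation:
s_0={p,q}: G((X(q) | (p U r)))=True (X(q) | (p U r))=True X(q)=True q=True (p U r)=True p=True r=False
s_1={p,q}: G((X(q) | (p U r)))=True (X(q) | (p U r))=True X(q)=True q=True (p U r)=True p=True r=False
s_2={p,q,r,s}: G((X(q) | (p U r)))=True (X(q) | (p U r))=True X(q)=True q=True (p U r)=True p=True r=True
s_3={p,q,r,s}: G((X(q) | (p U r)))=True (X(q) | (p U r))=True X(q)=False q=True (p U r)=True p=True r=True
s_4={r}: G((X(q) | (p U r)))=True (X(q) | (p U r))=True X(q)=False q=False (p U r)=True p=False r=True
s_5={p,r}: G((X(q) | (p U r)))=True (X(q) | (p U r))=True X(q)=False q=False (p U r)=True p=True r=True
Evaluating at position 4: result = True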